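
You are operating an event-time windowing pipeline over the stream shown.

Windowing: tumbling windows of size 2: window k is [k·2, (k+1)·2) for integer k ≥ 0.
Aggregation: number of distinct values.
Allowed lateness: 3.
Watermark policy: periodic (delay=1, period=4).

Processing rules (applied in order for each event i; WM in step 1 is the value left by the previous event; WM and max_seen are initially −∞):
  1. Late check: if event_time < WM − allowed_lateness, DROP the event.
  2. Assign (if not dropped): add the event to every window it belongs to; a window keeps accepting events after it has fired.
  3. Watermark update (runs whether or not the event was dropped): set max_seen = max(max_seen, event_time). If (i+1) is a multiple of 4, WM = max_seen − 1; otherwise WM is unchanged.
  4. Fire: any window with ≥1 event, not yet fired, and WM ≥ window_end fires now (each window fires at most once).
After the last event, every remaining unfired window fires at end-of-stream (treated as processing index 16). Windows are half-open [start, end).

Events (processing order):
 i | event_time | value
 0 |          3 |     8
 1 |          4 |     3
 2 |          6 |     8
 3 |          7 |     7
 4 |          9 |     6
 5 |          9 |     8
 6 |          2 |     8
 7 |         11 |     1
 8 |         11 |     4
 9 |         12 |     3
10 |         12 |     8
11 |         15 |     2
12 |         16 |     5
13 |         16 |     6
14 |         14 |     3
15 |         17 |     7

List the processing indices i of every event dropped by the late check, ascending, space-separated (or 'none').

i=0 t=3 v=8: → [2,4); WM=−∞
i=1 t=4 v=3: → [4,6); WM=−∞
i=2 t=6 v=8: → [6,8); WM=−∞
i=3 t=7 v=7: → [6,8); WM=6; [2,4) fires=1 [4,6) fires=1
i=4 t=9 v=6: → [8,10); WM=6
i=5 t=9 v=8: → [8,10); WM=6
i=6 t=2 v=8: DROP (t<6-3); WM=6
i=7 t=11 v=1: → [10,12); WM=10; [6,8) fires=2 [8,10) fires=2
i=8 t=11 v=4: → [10,12); WM=10
i=9 t=12 v=3: → [12,14); WM=10
i=10 t=12 v=8: → [12,14); WM=10
i=11 t=15 v=2: → [14,16); WM=14; [10,12) fires=2 [12,14) fires=2
i=12 t=16 v=5: → [16,18); WM=14
i=13 t=16 v=6: → [16,18); WM=14
i=14 t=14 v=3: → [14,16); WM=14
i=15 t=17 v=7: → [16,18); WM=16; [14,16) fires=2

6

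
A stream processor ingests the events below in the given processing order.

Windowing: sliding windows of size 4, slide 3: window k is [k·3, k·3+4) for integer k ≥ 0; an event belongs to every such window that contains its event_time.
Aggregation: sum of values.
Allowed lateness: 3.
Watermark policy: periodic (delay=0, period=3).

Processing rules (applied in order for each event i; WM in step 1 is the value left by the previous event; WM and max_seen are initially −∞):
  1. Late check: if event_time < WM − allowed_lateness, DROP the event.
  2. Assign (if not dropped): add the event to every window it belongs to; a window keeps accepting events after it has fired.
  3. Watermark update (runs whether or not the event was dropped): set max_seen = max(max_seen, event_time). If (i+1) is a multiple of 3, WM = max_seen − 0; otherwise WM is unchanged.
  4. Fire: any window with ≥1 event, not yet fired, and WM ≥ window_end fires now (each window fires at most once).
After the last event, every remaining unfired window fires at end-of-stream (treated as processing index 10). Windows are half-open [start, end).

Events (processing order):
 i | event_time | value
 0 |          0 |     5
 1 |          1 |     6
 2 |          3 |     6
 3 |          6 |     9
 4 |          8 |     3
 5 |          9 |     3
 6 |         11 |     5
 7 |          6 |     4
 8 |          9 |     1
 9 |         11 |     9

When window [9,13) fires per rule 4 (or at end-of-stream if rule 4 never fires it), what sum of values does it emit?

18

i=0 t=0 v=5: → [0,4); WM=−∞
i=1 t=1 v=6: → [0,4); WM=−∞
i=2 t=3 v=6: → [3,7),[0,4); WM=3
i=3 t=6 v=9: → [6,10),[3,7); WM=3
i=4 t=8 v=3: → [6,10); WM=3
i=5 t=9 v=3: → [9,13),[6,10); WM=9; [0,4) fires=17 [3,7) fires=15
i=6 t=11 v=5: → [9,13); WM=9
i=7 t=6 v=4: → [6,10),[3,7); WM=9
i=8 t=9 v=1: → [9,13),[6,10); WM=11; [6,10) fires=20
i=9 t=11 v=9: → [9,13); WM=11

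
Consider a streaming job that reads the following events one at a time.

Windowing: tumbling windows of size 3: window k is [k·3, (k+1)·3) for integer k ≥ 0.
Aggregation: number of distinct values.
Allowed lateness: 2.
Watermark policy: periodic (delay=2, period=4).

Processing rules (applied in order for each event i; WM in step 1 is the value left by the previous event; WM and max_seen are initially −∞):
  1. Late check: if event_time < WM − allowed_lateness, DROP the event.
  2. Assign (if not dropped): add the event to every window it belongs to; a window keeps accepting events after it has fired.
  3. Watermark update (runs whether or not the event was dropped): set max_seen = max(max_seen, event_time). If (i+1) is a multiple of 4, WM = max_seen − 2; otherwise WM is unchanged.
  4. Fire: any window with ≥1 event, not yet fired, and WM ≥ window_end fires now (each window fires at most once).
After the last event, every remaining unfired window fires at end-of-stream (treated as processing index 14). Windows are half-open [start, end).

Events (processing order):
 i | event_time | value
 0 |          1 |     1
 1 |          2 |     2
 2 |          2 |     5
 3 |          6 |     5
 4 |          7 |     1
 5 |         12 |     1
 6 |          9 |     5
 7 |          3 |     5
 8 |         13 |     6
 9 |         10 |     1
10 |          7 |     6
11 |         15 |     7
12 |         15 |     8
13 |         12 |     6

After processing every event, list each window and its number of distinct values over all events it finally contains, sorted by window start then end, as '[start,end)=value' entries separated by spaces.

[0,3)=3 [3,6)=1 [6,9)=2 [9,12)=2 [12,15)=2 [15,18)=2

i=0 t=1 v=1: → [0,3); WM=−∞
i=1 t=2 v=2: → [0,3); WM=−∞
i=2 t=2 v=5: → [0,3); WM=−∞
i=3 t=6 v=5: → [6,9); WM=4; [0,3) fires=3
i=4 t=7 v=1: → [6,9); WM=4
i=5 t=12 v=1: → [12,15); WM=4
i=6 t=9 v=5: → [9,12); WM=4
i=7 t=3 v=5: → [3,6); WM=10; [3,6) fires=1 [6,9) fires=2
i=8 t=13 v=6: → [12,15); WM=10
i=9 t=10 v=1: → [9,12); WM=10
i=10 t=7 v=6: DROP (t<10-2); WM=10
i=11 t=15 v=7: → [15,18); WM=13; [9,12) fires=2
i=12 t=15 v=8: → [15,18); WM=13
i=13 t=12 v=6: → [12,15); WM=13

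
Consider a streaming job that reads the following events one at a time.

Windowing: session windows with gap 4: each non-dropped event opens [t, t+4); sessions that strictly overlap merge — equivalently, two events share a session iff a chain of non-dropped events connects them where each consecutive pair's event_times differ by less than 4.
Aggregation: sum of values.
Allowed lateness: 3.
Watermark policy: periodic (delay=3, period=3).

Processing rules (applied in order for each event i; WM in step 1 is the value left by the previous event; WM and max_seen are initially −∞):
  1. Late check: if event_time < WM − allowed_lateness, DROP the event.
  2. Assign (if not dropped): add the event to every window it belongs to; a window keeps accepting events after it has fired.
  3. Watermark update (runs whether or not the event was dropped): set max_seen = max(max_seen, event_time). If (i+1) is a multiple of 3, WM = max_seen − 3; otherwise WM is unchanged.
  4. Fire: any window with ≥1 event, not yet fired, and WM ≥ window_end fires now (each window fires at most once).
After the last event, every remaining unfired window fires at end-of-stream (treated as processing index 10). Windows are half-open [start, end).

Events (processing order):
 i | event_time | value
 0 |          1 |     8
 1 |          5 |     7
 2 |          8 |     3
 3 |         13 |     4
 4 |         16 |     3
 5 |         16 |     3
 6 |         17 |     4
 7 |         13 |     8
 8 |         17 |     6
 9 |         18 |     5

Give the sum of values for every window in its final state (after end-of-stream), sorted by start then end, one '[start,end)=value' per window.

i=0 t=1 v=8: → [1,5); WM=−∞
i=1 t=5 v=7: → [5,9); WM=−∞
i=2 t=8 v=3: → [5,12); WM=5
i=3 t=13 v=4: → [13,17); WM=5
i=4 t=16 v=3: → [13,20); WM=5
i=5 t=16 v=3: → [13,20); WM=13
i=6 t=17 v=4: → [13,21); WM=13
i=7 t=13 v=8: → [13,21); WM=13
i=8 t=17 v=6: → [13,21); WM=14
i=9 t=18 v=5: → [13,22); WM=14

[1,5)=8 [5,12)=10 [13,22)=33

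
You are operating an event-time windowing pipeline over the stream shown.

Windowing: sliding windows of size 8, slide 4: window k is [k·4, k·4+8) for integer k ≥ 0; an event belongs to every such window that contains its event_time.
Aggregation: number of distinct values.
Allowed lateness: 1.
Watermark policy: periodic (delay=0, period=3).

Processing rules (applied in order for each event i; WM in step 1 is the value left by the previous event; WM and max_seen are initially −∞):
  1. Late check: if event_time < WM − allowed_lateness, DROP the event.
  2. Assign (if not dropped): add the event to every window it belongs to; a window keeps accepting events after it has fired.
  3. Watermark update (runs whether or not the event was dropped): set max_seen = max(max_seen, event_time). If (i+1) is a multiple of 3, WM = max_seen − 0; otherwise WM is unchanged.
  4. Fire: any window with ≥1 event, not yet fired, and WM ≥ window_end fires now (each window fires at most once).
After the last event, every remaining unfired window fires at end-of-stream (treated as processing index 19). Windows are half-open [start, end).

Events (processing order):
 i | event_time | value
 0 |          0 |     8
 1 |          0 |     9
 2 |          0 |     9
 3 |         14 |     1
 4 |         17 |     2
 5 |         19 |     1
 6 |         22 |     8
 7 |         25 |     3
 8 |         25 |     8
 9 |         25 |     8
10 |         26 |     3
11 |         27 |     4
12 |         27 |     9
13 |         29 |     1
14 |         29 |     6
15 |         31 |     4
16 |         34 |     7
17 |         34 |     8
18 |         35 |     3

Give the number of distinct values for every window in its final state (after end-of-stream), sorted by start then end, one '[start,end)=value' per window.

i=0 t=0 v=8: → [0,8); WM=−∞
i=1 t=0 v=9: → [0,8); WM=−∞
i=2 t=0 v=9: → [0,8); WM=0
i=3 t=14 v=1: → [12,20),[8,16); WM=0
i=4 t=17 v=2: → [16,24),[12,20); WM=0
i=5 t=19 v=1: → [16,24),[12,20); WM=19; [0,8) fires=2 [8,16) fires=1
i=6 t=22 v=8: → [20,28),[16,24); WM=19
i=7 t=25 v=3: → [24,32),[20,28); WM=19
i=8 t=25 v=8: → [24,32),[20,28); WM=25; [12,20) fires=2 [16,24) fires=3
i=9 t=25 v=8: → [24,32),[20,28); WM=25
i=10 t=26 v=3: → [24,32),[20,28); WM=25
i=11 t=27 v=4: → [24,32),[20,28); WM=27
i=12 t=27 v=9: → [24,32),[20,28); WM=27
i=13 t=29 v=1: → [28,36),[24,32); WM=27
i=14 t=29 v=6: → [28,36),[24,32); WM=29; [20,28) fires=4
i=15 t=31 v=4: → [28,36),[24,32); WM=29
i=16 t=34 v=7: → [32,40),[28,36); WM=29
i=17 t=34 v=8: → [32,40),[28,36); WM=34; [24,32) fires=6
i=18 t=35 v=3: → [32,40),[28,36); WM=34

[0,8)=2 [8,16)=1 [12,20)=2 [16,24)=3 [20,28)=4 [24,32)=6 [28,36)=6 [32,40)=3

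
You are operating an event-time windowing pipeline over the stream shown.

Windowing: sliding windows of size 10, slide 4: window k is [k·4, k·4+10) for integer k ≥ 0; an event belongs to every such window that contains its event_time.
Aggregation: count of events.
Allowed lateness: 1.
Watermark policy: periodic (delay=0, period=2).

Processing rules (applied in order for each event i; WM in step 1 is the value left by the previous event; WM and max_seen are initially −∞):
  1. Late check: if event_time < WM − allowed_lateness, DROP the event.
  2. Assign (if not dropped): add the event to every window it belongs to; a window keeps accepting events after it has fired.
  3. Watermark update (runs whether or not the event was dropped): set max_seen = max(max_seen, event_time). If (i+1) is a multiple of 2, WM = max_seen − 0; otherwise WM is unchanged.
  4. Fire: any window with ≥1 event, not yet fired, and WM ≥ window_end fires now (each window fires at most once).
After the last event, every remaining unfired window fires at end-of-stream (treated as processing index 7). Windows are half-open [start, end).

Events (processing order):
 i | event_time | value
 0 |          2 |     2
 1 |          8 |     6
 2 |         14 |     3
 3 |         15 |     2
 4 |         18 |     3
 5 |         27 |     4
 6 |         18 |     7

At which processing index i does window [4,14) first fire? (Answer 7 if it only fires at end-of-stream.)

i=0 t=2 v=2: → [0,10); WM=−∞
i=1 t=8 v=6: → [8,18),[4,14),[0,10); WM=8
i=2 t=14 v=3: → [12,22),[8,18); WM=8
i=3 t=15 v=2: → [12,22),[8,18); WM=15; [0,10) fires=2 [4,14) fires=1
i=4 t=18 v=3: → [16,26),[12,22); WM=15
i=5 t=27 v=4: → [24,34),[20,30); WM=27; [8,18) fires=3 [12,22) fires=3 [16,26) fires=1
i=6 t=18 v=7: DROP (t<27-1); WM=27

3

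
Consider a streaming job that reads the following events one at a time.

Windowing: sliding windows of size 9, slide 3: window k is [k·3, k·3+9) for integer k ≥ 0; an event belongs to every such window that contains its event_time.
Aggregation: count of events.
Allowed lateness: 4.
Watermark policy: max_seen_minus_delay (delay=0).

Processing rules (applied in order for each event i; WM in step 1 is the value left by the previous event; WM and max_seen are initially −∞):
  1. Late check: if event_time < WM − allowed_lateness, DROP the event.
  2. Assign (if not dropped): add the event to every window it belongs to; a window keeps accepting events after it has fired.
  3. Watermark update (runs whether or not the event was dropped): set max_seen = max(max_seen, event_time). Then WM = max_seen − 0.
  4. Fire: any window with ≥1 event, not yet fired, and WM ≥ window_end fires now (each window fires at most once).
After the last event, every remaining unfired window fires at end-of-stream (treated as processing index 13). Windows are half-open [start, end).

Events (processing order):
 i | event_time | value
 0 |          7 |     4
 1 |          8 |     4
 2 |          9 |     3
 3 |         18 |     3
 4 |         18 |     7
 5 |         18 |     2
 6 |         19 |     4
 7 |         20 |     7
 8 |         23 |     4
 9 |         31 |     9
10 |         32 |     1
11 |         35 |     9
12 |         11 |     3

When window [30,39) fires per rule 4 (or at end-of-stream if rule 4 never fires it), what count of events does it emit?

i=0 t=7 v=4: → [6,15),[3,12),[0,9); WM=7
i=1 t=8 v=4: → [6,15),[3,12),[0,9); WM=8
i=2 t=9 v=3: → [9,18),[6,15),[3,12); WM=9; [0,9) fires=2
i=3 t=18 v=3: → [18,27),[15,24),[12,21); WM=18; [3,12) fires=3 [6,15) fires=3 [9,18) fires=1
i=4 t=18 v=7: → [18,27),[15,24),[12,21); WM=18
i=5 t=18 v=2: → [18,27),[15,24),[12,21); WM=18
i=6 t=19 v=4: → [18,27),[15,24),[12,21); WM=19
i=7 t=20 v=7: → [18,27),[15,24),[12,21); WM=20
i=8 t=23 v=4: → [21,30),[18,27),[15,24); WM=23; [12,21) fires=5
i=9 t=31 v=9: → [30,39),[27,36),[24,33); WM=31; [15,24) fires=6 [18,27) fires=6 [21,30) fires=1
i=10 t=32 v=1: → [30,39),[27,36),[24,33); WM=32
i=11 t=35 v=9: → [33,42),[30,39),[27,36); WM=35; [24,33) fires=2
i=12 t=11 v=3: DROP (t<35-4); WM=35

3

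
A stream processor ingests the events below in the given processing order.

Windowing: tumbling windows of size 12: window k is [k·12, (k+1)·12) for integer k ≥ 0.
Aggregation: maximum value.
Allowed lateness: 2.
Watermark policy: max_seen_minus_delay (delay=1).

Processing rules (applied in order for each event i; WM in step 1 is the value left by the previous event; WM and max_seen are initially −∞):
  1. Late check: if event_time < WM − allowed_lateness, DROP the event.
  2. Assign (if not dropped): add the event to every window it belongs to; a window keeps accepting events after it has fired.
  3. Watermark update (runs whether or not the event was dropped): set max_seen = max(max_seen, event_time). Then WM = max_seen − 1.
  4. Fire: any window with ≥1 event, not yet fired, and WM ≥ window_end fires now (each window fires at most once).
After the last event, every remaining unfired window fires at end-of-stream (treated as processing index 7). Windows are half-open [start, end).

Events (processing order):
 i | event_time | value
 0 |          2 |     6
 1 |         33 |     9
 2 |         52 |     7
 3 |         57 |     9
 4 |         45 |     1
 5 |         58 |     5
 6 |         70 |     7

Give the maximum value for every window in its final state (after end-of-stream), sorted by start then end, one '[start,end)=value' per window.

[0,12)=6 [24,36)=9 [48,60)=9 [60,72)=7

i=0 t=2 v=6: → [0,12); WM=1
i=1 t=33 v=9: → [24,36); WM=32; [0,12) fires=6
i=2 t=52 v=7: → [48,60); WM=51; [24,36) fires=9
i=3 t=57 v=9: → [48,60); WM=56
i=4 t=45 v=1: DROP (t<56-2); WM=56
i=5 t=58 v=5: → [48,60); WM=57
i=6 t=70 v=7: → [60,72); WM=69; [48,60) fires=9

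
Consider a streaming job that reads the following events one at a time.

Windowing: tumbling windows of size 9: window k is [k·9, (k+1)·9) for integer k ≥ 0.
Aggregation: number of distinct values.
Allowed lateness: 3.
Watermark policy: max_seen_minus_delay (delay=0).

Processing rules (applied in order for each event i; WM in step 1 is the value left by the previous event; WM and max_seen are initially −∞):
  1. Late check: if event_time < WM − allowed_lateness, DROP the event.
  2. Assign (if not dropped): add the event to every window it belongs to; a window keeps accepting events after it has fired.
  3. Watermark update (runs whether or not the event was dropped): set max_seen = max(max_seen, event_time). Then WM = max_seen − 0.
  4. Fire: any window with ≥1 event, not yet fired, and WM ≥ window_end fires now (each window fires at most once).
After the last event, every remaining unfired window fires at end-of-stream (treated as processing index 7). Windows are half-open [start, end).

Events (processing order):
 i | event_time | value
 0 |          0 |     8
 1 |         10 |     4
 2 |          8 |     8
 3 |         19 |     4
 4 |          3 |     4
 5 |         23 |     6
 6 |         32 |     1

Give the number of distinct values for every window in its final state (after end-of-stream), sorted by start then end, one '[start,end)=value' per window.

[0,9)=1 [9,18)=1 [18,27)=2 [27,36)=1

i=0 t=0 v=8: → [0,9); WM=0
i=1 t=10 v=4: → [9,18); WM=10; [0,9) fires=1
i=2 t=8 v=8: → [0,9); WM=10
i=3 t=19 v=4: → [18,27); WM=19; [9,18) fires=1
i=4 t=3 v=4: DROP (t<19-3); WM=19
i=5 t=23 v=6: → [18,27); WM=23
i=6 t=32 v=1: → [27,36); WM=32; [18,27) fires=2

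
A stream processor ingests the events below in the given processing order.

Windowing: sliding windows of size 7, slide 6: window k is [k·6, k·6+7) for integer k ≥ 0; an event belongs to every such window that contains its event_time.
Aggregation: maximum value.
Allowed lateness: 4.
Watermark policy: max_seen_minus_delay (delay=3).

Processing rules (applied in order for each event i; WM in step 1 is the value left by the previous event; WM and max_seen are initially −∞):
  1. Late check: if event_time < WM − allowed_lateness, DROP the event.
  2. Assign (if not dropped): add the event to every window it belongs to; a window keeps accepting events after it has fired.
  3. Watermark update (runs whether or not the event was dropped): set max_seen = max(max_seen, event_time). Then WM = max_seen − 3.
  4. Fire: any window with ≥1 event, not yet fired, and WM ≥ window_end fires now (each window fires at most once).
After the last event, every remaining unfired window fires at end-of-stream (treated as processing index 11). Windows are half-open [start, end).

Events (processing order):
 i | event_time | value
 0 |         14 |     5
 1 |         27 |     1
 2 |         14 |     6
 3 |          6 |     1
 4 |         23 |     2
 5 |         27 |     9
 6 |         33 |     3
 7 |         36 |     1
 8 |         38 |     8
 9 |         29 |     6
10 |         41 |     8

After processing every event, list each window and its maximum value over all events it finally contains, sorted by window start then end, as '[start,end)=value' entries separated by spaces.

[12,19)=5 [18,25)=2 [24,31)=9 [30,37)=3 [36,43)=8

i=0 t=14 v=5: → [12,19); WM=11
i=1 t=27 v=1: → [24,31); WM=24; [12,19) fires=5
i=2 t=14 v=6: DROP (t<24-4); WM=24
i=3 t=6 v=1: DROP (t<24-4); WM=24
i=4 t=23 v=2: → [18,25); WM=24
i=5 t=27 v=9: → [24,31); WM=24
i=6 t=33 v=3: → [30,37); WM=30; [18,25) fires=2
i=7 t=36 v=1: → [36,43),[30,37); WM=33; [24,31) fires=9
i=8 t=38 v=8: → [36,43); WM=35
i=9 t=29 v=6: DROP (t<35-4); WM=35
i=10 t=41 v=8: → [36,43); WM=38; [30,37) fires=3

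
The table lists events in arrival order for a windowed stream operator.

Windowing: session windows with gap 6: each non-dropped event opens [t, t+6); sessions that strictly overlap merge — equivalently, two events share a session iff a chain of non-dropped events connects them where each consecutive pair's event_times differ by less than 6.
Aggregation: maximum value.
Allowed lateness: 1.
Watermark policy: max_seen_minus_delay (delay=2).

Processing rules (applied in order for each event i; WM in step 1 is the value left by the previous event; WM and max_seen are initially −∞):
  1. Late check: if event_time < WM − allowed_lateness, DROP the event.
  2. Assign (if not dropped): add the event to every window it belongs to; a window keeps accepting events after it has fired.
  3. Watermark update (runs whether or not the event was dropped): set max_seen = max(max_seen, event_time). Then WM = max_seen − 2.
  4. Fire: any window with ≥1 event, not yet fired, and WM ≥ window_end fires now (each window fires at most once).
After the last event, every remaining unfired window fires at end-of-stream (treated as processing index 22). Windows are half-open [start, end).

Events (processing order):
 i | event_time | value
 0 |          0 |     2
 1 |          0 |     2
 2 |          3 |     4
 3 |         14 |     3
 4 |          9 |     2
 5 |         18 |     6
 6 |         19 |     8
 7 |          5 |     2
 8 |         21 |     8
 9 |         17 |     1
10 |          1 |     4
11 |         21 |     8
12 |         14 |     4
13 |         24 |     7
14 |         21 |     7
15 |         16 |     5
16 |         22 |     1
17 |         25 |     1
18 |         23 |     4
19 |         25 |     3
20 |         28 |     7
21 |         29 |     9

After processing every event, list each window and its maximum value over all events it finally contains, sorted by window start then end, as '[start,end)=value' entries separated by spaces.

[0,9)=4 [14,35)=9

i=0 t=0 v=2: → [0,6); WM=-2
i=1 t=0 v=2: → [0,6); WM=-2
i=2 t=3 v=4: → [0,9); WM=1
i=3 t=14 v=3: → [14,20); WM=12
i=4 t=9 v=2: DROP (t<12-1); WM=12
i=5 t=18 v=6: → [14,24); WM=16
i=6 t=19 v=8: → [14,25); WM=17
i=7 t=5 v=2: DROP (t<17-1); WM=17
i=8 t=21 v=8: → [14,27); WM=19
i=9 t=17 v=1: DROP (t<19-1); WM=19
i=10 t=1 v=4: DROP (t<19-1); WM=19
i=11 t=21 v=8: → [14,27); WM=19
i=12 t=14 v=4: DROP (t<19-1); WM=19
i=13 t=24 v=7: → [14,30); WM=22
i=14 t=21 v=7: → [14,30); WM=22
i=15 t=16 v=5: DROP (t<22-1); WM=22
i=16 t=22 v=1: → [14,30); WM=22
i=17 t=25 v=1: → [14,31); WM=23
i=18 t=23 v=4: → [14,31); WM=23
i=19 t=25 v=3: → [14,31); WM=23
i=20 t=28 v=7: → [14,34); WM=26
i=21 t=29 v=9: → [14,35); WM=27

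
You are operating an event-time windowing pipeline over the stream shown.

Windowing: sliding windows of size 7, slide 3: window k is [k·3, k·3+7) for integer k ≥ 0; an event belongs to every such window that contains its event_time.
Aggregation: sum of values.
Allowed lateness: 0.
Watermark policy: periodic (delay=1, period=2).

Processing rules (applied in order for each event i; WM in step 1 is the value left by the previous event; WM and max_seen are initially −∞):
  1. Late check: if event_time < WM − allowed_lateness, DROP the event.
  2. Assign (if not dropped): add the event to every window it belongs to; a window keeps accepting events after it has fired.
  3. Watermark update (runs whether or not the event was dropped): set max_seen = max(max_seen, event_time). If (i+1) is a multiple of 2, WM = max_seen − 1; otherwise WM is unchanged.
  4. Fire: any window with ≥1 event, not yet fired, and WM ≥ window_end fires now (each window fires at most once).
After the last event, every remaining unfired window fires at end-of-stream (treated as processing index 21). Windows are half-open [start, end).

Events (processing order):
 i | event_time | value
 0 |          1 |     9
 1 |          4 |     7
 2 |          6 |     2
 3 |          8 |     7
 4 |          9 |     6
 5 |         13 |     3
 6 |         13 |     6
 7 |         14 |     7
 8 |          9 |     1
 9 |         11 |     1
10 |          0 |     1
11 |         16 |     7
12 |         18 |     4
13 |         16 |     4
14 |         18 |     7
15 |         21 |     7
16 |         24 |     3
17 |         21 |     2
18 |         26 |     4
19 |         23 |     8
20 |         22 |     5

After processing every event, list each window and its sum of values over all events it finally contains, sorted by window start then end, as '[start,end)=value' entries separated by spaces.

i=0 t=1 v=9: → [0,7); WM=−∞
i=1 t=4 v=7: → [3,10),[0,7); WM=3
i=2 t=6 v=2: → [6,13),[3,10),[0,7); WM=3
i=3 t=8 v=7: → [6,13),[3,10); WM=7; [0,7) fires=18
i=4 t=9 v=6: → [9,16),[6,13),[3,10); WM=7
i=5 t=13 v=3: → [12,19),[9,16); WM=12; [3,10) fires=22
i=6 t=13 v=6: → [12,19),[9,16); WM=12
i=7 t=14 v=7: → [12,19),[9,16); WM=13; [6,13) fires=15
i=8 t=9 v=1: DROP (t<13-0); WM=13
i=9 t=11 v=1: DROP (t<13-0); WM=13
i=10 t=0 v=1: DROP (t<13-0); WM=13
i=11 t=16 v=7: → [15,22),[12,19); WM=15
i=12 t=18 v=4: → [18,25),[15,22),[12,19); WM=15
i=13 t=16 v=4: → [15,22),[12,19); WM=17; [9,16) fires=22
i=14 t=18 v=7: → [18,25),[15,22),[12,19); WM=17
i=15 t=21 v=7: → [21,28),[18,25),[15,22); WM=20; [12,19) fires=38
i=16 t=24 v=3: → [24,31),[21,28),[18,25); WM=20
i=17 t=21 v=2: → [21,28),[18,25),[15,22); WM=23; [15,22) fires=31
i=18 t=26 v=4: → [24,31),[21,28); WM=23
i=19 t=23 v=8: → [21,28),[18,25); WM=25; [18,25) fires=31
i=20 t=22 v=5: DROP (t<25-0); WM=25

[0,7)=18 [3,10)=22 [6,13)=15 [9,16)=22 [12,19)=38 [15,22)=31 [18,25)=31 [21,28)=24 [24,31)=7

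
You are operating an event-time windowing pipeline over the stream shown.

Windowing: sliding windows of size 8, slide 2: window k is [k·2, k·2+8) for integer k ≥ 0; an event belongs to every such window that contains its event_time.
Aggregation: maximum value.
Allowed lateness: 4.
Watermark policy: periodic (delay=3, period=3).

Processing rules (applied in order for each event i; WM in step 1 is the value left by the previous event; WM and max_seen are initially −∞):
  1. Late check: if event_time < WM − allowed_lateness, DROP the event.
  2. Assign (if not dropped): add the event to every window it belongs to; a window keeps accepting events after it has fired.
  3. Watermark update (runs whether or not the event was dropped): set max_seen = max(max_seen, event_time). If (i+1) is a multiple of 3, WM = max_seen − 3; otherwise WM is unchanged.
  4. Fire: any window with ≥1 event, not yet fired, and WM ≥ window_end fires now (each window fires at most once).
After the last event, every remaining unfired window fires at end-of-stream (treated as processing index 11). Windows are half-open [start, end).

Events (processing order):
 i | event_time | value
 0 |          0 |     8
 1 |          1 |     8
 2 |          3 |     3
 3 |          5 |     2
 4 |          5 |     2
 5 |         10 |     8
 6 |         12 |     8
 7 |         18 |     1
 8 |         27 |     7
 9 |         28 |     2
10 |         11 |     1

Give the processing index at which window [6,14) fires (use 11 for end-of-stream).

8

i=0 t=0 v=8: → [0,8); WM=−∞
i=1 t=1 v=8: → [0,8); WM=−∞
i=2 t=3 v=3: → [2,10),[0,8); WM=0
i=3 t=5 v=2: → [4,12),[2,10),[0,8); WM=0
i=4 t=5 v=2: → [4,12),[2,10),[0,8); WM=0
i=5 t=10 v=8: → [10,18),[8,16),[6,14),[4,12); WM=7
i=6 t=12 v=8: → [12,20),[10,18),[8,16),[6,14); WM=7
i=7 t=18 v=1: → [18,26),[16,24),[14,22),[12,20); WM=7
i=8 t=27 v=7: → [26,34),[24,32),[22,30),[20,28); WM=24; [0,8) fires=8 [2,10) fires=3 [4,12) fires=8 [6,14) fires=8 [8,16) fires=8 [10,18) fires=8 [12,20) fires=8 [14,22) fires=1 [16,24) fires=1
i=9 t=28 v=2: → [28,36),[26,34),[24,32),[22,30); WM=24
i=10 t=11 v=1: DROP (t<24-4); WM=24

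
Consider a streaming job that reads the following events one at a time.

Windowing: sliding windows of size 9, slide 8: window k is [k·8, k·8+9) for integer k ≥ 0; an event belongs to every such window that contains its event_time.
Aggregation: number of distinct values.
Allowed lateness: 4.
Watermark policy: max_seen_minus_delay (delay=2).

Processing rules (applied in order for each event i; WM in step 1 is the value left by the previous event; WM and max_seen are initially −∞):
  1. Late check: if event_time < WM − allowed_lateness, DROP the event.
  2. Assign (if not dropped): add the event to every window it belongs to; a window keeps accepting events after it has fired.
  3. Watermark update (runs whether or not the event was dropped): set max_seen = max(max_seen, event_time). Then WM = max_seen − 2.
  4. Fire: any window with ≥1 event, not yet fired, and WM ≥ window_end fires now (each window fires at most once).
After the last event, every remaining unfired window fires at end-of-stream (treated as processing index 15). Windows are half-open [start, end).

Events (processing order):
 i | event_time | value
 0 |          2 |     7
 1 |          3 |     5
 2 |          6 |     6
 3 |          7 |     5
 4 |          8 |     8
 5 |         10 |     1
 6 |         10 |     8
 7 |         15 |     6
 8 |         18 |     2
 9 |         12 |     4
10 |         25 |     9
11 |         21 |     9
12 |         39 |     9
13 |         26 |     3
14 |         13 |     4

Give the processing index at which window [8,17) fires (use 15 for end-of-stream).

i=0 t=2 v=7: → [0,9); WM=0
i=1 t=3 v=5: → [0,9); WM=1
i=2 t=6 v=6: → [0,9); WM=4
i=3 t=7 v=5: → [0,9); WM=5
i=4 t=8 v=8: → [8,17),[0,9); WM=6
i=5 t=10 v=1: → [8,17); WM=8
i=6 t=10 v=8: → [8,17); WM=8
i=7 t=15 v=6: → [8,17); WM=13; [0,9) fires=4
i=8 t=18 v=2: → [16,25); WM=16
i=9 t=12 v=4: → [8,17); WM=16
i=10 t=25 v=9: → [24,33); WM=23; [8,17) fires=4
i=11 t=21 v=9: → [16,25); WM=23
i=12 t=39 v=9: → [32,41); WM=37; [16,25) fires=2 [24,33) fires=1
i=13 t=26 v=3: DROP (t<37-4); WM=37
i=14 t=13 v=4: DROP (t<37-4); WM=37

10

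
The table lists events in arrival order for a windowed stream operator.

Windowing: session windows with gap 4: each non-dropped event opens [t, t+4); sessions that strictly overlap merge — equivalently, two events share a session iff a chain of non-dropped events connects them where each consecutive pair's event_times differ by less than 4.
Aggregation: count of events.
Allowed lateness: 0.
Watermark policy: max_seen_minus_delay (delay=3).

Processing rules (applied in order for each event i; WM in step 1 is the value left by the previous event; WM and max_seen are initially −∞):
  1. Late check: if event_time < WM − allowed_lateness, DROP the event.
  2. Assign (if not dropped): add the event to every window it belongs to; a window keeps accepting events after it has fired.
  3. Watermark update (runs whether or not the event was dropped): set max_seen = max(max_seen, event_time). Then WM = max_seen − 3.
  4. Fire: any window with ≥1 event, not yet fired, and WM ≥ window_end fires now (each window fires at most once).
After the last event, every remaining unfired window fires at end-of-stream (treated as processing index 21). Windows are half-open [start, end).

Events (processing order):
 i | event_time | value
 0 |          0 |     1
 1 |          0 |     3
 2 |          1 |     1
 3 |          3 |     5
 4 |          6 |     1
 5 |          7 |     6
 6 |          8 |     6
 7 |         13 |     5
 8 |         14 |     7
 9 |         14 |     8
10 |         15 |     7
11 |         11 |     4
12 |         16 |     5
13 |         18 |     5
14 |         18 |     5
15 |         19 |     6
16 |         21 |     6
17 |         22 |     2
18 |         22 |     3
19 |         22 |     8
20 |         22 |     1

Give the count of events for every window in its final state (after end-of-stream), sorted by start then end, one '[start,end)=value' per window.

i=0 t=0 v=1: → [0,4); WM=-3
i=1 t=0 v=3: → [0,4); WM=-3
i=2 t=1 v=1: → [0,5); WM=-2
i=3 t=3 v=5: → [0,7); WM=0
i=4 t=6 v=1: → [0,10); WM=3
i=5 t=7 v=6: → [0,11); WM=4
i=6 t=8 v=6: → [0,12); WM=5
i=7 t=13 v=5: → [13,17); WM=10
i=8 t=14 v=7: → [13,18); WM=11
i=9 t=14 v=8: → [13,18); WM=11
i=10 t=15 v=7: → [13,19); WM=12
i=11 t=11 v=4: DROP (t<12-0); WM=12
i=12 t=16 v=5: → [13,20); WM=13
i=13 t=18 v=5: → [13,22); WM=15
i=14 t=18 v=5: → [13,22); WM=15
i=15 t=19 v=6: → [13,23); WM=16
i=16 t=21 v=6: → [13,25); WM=18
i=17 t=22 v=2: → [13,26); WM=19
i=18 t=22 v=3: → [13,26); WM=19
i=19 t=22 v=8: → [13,26); WM=19
i=20 t=22 v=1: → [13,26); WM=19

[0,12)=7 [13,26)=13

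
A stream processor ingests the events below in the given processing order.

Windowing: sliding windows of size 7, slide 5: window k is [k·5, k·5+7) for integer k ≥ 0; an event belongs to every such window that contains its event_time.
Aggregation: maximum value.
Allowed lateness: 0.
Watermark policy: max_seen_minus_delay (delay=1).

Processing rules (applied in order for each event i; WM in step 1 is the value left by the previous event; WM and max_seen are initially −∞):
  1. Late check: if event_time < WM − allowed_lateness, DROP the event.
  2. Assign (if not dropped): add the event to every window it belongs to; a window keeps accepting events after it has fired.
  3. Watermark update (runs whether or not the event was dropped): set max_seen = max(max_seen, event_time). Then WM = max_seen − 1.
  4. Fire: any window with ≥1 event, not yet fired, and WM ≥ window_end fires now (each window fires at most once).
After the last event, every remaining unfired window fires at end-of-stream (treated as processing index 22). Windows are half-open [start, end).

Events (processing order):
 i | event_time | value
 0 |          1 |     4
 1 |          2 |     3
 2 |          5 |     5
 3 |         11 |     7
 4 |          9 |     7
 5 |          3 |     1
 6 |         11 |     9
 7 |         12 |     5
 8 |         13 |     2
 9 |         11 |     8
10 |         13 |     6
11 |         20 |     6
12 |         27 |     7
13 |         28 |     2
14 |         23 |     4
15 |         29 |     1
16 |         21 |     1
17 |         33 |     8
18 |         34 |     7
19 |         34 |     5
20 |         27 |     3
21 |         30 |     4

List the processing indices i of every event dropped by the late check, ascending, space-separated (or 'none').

4 5 9 14 16 20 21

i=0 t=1 v=4: → [0,7); WM=0
i=1 t=2 v=3: → [0,7); WM=1
i=2 t=5 v=5: → [5,12),[0,7); WM=4
i=3 t=11 v=7: → [10,17),[5,12); WM=10; [0,7) fires=5
i=4 t=9 v=7: DROP (t<10-0); WM=10
i=5 t=3 v=1: DROP (t<10-0); WM=10
i=6 t=11 v=9: → [10,17),[5,12); WM=10
i=7 t=12 v=5: → [10,17); WM=11
i=8 t=13 v=2: → [10,17); WM=12; [5,12) fires=9
i=9 t=11 v=8: DROP (t<12-0); WM=12
i=10 t=13 v=6: → [10,17); WM=12
i=11 t=20 v=6: → [20,27),[15,22); WM=19; [10,17) fires=9
i=12 t=27 v=7: → [25,32); WM=26; [15,22) fires=6
i=13 t=28 v=2: → [25,32); WM=27; [20,27) fires=6
i=14 t=23 v=4: DROP (t<27-0); WM=27
i=15 t=29 v=1: → [25,32); WM=28
i=16 t=21 v=1: DROP (t<28-0); WM=28
i=17 t=33 v=8: → [30,37); WM=32; [25,32) fires=7
i=18 t=34 v=7: → [30,37); WM=33
i=19 t=34 v=5: → [30,37); WM=33
i=20 t=27 v=3: DROP (t<33-0); WM=33
i=21 t=30 v=4: DROP (t<33-0); WM=33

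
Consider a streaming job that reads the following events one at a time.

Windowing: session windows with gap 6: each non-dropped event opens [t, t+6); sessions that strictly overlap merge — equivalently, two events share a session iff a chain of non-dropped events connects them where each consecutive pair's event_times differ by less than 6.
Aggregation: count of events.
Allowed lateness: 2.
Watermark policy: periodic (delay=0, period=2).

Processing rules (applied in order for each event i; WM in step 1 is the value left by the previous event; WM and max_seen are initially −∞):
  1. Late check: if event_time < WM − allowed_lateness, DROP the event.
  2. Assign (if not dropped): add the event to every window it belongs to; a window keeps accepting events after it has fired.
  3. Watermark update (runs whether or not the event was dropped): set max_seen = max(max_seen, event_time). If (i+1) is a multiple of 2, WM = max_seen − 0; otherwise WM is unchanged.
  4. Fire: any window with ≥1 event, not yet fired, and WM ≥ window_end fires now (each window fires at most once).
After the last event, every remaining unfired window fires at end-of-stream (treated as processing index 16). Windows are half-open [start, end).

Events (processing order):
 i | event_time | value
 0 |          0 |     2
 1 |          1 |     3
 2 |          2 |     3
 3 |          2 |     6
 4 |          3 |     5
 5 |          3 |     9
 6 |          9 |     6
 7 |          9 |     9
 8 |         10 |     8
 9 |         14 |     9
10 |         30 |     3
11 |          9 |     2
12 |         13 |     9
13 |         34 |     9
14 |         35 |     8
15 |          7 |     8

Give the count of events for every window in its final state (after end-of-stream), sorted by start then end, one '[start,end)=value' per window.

i=0 t=0 v=2: → [0,6); WM=−∞
i=1 t=1 v=3: → [0,7); WM=1
i=2 t=2 v=3: → [0,8); WM=1
i=3 t=2 v=6: → [0,8); WM=2
i=4 t=3 v=5: → [0,9); WM=2
i=5 t=3 v=9: → [0,9); WM=3
i=6 t=9 v=6: → [9,15); WM=3
i=7 t=9 v=9: → [9,15); WM=9
i=8 t=10 v=8: → [9,16); WM=9
i=9 t=14 v=9: → [9,20); WM=14
i=10 t=30 v=3: → [30,36); WM=14
i=11 t=9 v=2: DROP (t<14-2); WM=30
i=12 t=13 v=9: DROP (t<30-2); WM=30
i=13 t=34 v=9: → [30,40); WM=34
i=14 t=35 v=8: → [30,41); WM=34
i=15 t=7 v=8: DROP (t<34-2); WM=35

[0,9)=6 [9,20)=4 [30,41)=3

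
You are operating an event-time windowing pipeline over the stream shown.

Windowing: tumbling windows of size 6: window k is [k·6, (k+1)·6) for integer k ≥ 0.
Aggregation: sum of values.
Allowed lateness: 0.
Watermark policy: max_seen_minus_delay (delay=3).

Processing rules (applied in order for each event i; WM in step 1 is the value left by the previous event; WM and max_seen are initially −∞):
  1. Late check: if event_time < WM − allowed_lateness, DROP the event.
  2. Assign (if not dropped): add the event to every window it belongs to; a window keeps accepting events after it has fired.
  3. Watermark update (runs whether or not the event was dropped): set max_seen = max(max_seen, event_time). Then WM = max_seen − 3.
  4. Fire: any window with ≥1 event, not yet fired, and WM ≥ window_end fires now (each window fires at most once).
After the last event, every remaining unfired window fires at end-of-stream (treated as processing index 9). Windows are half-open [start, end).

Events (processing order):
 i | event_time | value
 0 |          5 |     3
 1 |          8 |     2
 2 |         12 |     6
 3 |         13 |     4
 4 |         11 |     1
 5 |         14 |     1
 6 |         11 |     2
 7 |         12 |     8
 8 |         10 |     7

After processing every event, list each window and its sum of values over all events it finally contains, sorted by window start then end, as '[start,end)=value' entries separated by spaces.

i=0 t=5 v=3: → [0,6); WM=2
i=1 t=8 v=2: → [6,12); WM=5
i=2 t=12 v=6: → [12,18); WM=9; [0,6) fires=3
i=3 t=13 v=4: → [12,18); WM=10
i=4 t=11 v=1: → [6,12); WM=10
i=5 t=14 v=1: → [12,18); WM=11
i=6 t=11 v=2: → [6,12); WM=11
i=7 t=12 v=8: → [12,18); WM=11
i=8 t=10 v=7: DROP (t<11-0); WM=11

[0,6)=3 [6,12)=5 [12,18)=19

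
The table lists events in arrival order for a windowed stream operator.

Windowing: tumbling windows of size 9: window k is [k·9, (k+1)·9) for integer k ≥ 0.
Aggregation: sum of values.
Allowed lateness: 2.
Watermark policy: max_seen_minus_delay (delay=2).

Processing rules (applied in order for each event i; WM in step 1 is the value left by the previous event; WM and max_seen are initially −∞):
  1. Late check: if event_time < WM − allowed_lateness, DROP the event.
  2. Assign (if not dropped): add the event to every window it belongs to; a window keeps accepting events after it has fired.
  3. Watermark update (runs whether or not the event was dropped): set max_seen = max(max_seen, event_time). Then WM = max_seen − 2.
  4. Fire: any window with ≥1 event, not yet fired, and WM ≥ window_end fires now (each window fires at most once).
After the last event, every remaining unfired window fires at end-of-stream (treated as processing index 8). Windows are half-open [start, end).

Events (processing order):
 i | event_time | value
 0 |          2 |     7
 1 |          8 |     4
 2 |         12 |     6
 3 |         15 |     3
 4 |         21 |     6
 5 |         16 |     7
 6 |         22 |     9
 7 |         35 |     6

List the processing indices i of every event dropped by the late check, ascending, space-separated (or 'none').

i=0 t=2 v=7: → [0,9); WM=0
i=1 t=8 v=4: → [0,9); WM=6
i=2 t=12 v=6: → [9,18); WM=10; [0,9) fires=11
i=3 t=15 v=3: → [9,18); WM=13
i=4 t=21 v=6: → [18,27); WM=19; [9,18) fires=9
i=5 t=16 v=7: DROP (t<19-2); WM=19
i=6 t=22 v=9: → [18,27); WM=20
i=7 t=35 v=6: → [27,36); WM=33; [18,27) fires=15

5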